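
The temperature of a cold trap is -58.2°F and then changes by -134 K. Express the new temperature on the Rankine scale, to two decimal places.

Initial temperature in Celsius: (-58.2 - 32) × 5/9 = -50.1111°C.
The 134 K change is an interval; Kelvin and Celsius degrees are the same size, so ΔC = -134°C.
Final Celsius temperature: -50.1111 - 134.0000 = -184.1111°C.
In Rankine: -184.1111 × 1.8 + 491.67 = 160.27°R.

160.27°R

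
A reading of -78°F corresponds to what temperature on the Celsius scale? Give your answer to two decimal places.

In Celsius: (-78 - 32) × 5/9 = -61.1111°C.

-61.11°C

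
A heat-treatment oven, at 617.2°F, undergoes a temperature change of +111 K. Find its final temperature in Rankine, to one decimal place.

Initial temperature in Celsius: (617.2 - 32) × 5/9 = 325.1111°C.
The 111 K change is an interval; Kelvin and Celsius degrees are the same size, so ΔC = +111°C.
Final Celsius temperature: 325.1111 + 111.0000 = 436.1111°C.
In Rankine: 436.1111 × 1.8 + 491.67 = 1276.7°R.

1276.7°R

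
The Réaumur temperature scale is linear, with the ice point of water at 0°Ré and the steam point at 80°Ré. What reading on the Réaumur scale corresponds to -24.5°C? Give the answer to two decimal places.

Linearly onto the Réaumur scale: 0 + (-24.5000 / 100) × (80 - 0) = -19.60°Ré.

-19.60°Ré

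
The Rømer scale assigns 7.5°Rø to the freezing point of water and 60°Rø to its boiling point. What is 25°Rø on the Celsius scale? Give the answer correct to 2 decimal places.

Linear interpolation between the fixed points: C = (25 - 7.5) × 100 / (60 - 7.5) = 33.3333°C.

33.33°C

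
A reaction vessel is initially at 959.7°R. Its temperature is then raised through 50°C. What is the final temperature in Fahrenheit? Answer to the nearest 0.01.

Initial temperature in Celsius: (959.7 - 491.67) × 5/9 = 260.0167°C.
Final Celsius temperature: 260.0167 + 50.0000 = 310.0167°C.
In Fahrenheit: 310.0167 × 1.8 + 32 = 590.03°F.

590.03°F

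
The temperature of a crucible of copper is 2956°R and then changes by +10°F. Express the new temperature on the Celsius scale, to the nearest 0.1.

Initial temperature in Celsius: (2956 - 491.67) × 5/9 = 1369.0722°C.
The 10°F change is an interval, so only the factor 5/9 applies: +10 × 5/9 = +5.5556°C.
Final Celsius temperature: 1369.0722 + 5.5556 = 1374.6278°C.

1374.6°C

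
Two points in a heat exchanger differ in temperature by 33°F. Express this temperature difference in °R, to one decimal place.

33.0°R

Fahrenheit and Rankine degrees are the same size, so the interval is unchanged: 33.0.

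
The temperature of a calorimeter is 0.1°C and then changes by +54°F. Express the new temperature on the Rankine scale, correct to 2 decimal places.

The 54°F change is an interval, so only the factor 5/9 applies: +54 × 5/9 = +30.0000°C.
Final Celsius temperature: 0.1000 + 30.0000 = 30.1000°C.
In Rankine: 30.1000 × 1.8 + 491.67 = 545.85°R.

545.85°R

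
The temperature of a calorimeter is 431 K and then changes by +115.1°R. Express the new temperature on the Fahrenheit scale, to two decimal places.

Initial temperature in Celsius: 431 - 273.15 = 157.8500°C.
The 115.1°R change is an interval, so only the factor 5/9 applies: +115.1 × 5/9 = +63.9444°C.
Final Celsius temperature: 157.8500 + 63.9444 = 221.7944°C.
In Fahrenheit: 221.7944 × 1.8 + 32 = 431.23°F.

431.23°F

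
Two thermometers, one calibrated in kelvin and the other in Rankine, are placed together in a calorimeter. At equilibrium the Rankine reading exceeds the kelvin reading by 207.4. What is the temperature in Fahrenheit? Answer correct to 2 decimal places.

6.98°F

Let x be the kelvin reading; then the Rankine reading is 1.8·x.
(1.8·x) - x = 207.4  ⇒  (0.8)·x = 207.4  ⇒  x = 259.2500 K.
In Celsius: 259.25 - 273.15 = -13.9000°C.
In Fahrenheit: -13.9000 × 1.8 + 32 = 6.98°F.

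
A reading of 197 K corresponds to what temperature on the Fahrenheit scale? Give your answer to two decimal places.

In Celsius: 197 - 273.15 = -76.1500°C.
In Fahrenheit: -76.1500 × 1.8 + 32 = -105.07°F.

-105.07°F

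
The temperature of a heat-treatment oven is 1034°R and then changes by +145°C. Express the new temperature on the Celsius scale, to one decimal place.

Initial temperature in Celsius: (1034 - 491.67) × 5/9 = 301.2944°C.
Final Celsius temperature: 301.2944 + 145.0000 = 446.2944°C.

446.3°C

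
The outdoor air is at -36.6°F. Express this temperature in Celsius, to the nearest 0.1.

In Celsius: (-36.6 - 32) × 5/9 = -38.1111°C.

-38.1°C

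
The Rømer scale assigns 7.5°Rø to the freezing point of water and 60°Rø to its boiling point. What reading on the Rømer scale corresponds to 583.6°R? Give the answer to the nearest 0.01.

First in Celsius: (583.6 - 491.67) × 5/9 = 51.0722°C.
Linearly onto the Rømer scale: 7.5 + (51.0722 / 100) × (60 - 7.5) = 34.31°Rø.

34.31°Rø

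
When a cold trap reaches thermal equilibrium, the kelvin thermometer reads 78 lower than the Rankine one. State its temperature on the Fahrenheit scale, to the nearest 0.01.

-284.17°F

Let x be the Rankine reading; then the kelvin reading is 5/9·x.
(5/9·x) - x = -78  ⇒  (-4/9)·x = -78  ⇒  x = 175.5000°R.
In Celsius: (175.5 - 491.67) × 5/9 = -175.6500°C.
In Fahrenheit: -175.6500 × 1.8 + 32 = -284.17°F.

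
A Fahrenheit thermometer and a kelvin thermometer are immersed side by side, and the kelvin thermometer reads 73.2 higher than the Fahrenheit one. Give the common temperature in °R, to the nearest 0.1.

Let x be the Fahrenheit reading; then the kelvin reading is 5/9·x + 255.372.
(5/9·x + 255.372) - x = 73.2  ⇒  (-4/9)·x = -182.172  ⇒  x = 409.8875°F.
In Celsius: (409.8875 - 32) × 5/9 = 209.9375°C.
In Rankine: 209.9375 × 1.8 + 491.67 = 869.6°R.

869.6°R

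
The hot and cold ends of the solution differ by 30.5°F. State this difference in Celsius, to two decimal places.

Only the scale ratio 5/9 matters for a change in temperature.
30.5 × 5/9 = 16.94.

16.94°C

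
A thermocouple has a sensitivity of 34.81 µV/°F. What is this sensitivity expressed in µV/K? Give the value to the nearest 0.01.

The quantity depends on a temperature interval, so only the ratio of degree sizes applies; the offset between the scales is irrelevant.
A change of 1 K is a change of 1.8°F, so per K the value is 34.81 × 1.8 = 62.66.

62.66 µV/K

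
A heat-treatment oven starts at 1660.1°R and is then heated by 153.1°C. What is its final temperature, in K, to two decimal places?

1075.38 K

Initial temperature in Celsius: (1660.1 - 491.67) × 5/9 = 649.1278°C.
Final Celsius temperature: 649.1278 + 153.1000 = 802.2278°C.
In kelvin: 802.2278 + 273.15 = 1075.38 K.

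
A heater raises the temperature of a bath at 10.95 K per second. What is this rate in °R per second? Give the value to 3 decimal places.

19.710 °R/second

The quantity depends on a temperature interval, so only the ratio of degree sizes applies; the offset between the scales is irrelevant.
A change of 1 K is a change of 1.8°R, so 10.95 × 1.8 = 19.710.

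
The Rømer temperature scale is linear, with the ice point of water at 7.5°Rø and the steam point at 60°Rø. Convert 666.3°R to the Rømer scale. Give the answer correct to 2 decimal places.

58.43°Rø

First in Celsius: (666.3 - 491.67) × 5/9 = 97.0167°C.
Linearly onto the Rømer scale: 7.5 + (97.0167 / 100) × (60 - 7.5) = 58.43°Rø.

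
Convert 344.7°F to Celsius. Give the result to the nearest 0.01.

In Celsius: (344.7 - 32) × 5/9 = 173.7222°C.

173.72°C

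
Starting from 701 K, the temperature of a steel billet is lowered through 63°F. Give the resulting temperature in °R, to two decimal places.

1198.80°R

Initial temperature in Celsius: 701 - 273.15 = 427.8500°C.
The 63°F change is an interval, so only the factor 5/9 applies: -63 × 5/9 = -35.0000°C.
Final Celsius temperature: 427.8500 - 35.0000 = 392.8500°C.
In Rankine: 392.8500 × 1.8 + 491.67 = 1198.80°R.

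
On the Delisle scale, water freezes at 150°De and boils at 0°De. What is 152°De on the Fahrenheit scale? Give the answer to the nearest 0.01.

Linear interpolation between the fixed points: C = (152 - 150) × 100 / (0 - 150) = -1.3333°C.
Then -1.3333 × 1.8 + 32 = 29.60°F.

29.60°F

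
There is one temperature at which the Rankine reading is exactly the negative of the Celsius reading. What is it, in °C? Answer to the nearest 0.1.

Let C be the Celsius reading. The Rankine reading is R = 1.8·C + 491.67.
Require R = -1·C: 1.8·C + 491.67 = -1·C.
(2.8)·C = -491.67  ⇒  C = -175.6.

-175.6°C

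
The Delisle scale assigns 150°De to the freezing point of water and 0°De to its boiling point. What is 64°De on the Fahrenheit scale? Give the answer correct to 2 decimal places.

135.20°F

Linear interpolation between the fixed points: C = (64 - 150) × 100 / (0 - 150) = 57.3333°C.
Then 57.3333 × 1.8 + 32 = 135.20°F.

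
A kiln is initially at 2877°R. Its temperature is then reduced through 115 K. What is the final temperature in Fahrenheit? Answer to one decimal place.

2210.3°F

Initial temperature in Celsius: (2877 - 491.67) × 5/9 = 1325.1833°C.
The 115 K change is an interval; Kelvin and Celsius degrees are the same size, so ΔC = -115°C.
Final Celsius temperature: 1325.1833 - 115.0000 = 1210.1833°C.
In Fahrenheit: 1210.1833 × 1.8 + 32 = 2210.3°F.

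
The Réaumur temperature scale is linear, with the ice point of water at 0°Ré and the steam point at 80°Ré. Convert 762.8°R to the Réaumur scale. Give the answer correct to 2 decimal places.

120.50°Ré

First in Celsius: (762.8 - 491.67) × 5/9 = 150.6278°C.
Linearly onto the Réaumur scale: 0 + (150.6278 / 100) × (80 - 0) = 120.50°Ré.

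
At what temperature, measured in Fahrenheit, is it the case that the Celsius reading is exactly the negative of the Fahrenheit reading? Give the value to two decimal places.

11.43°F

Let F be the Fahrenheit reading. The Celsius reading is C = 5/9·F - 17.7778.
Require C = -1·F: 5/9·F - 17.7778 = -1·F.
(14/9)·F = 17.7778  ⇒  F = 11.43.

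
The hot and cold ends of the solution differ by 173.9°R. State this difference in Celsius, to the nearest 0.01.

Only the scale ratio 5/9 matters for a change in temperature.
173.9 × 5/9 = 96.61.

96.61°C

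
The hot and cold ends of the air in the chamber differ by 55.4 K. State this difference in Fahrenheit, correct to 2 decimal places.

99.72°F

Only the scale ratio 1.8 matters for a change in temperature.
55.4 × 1.8 = 99.72.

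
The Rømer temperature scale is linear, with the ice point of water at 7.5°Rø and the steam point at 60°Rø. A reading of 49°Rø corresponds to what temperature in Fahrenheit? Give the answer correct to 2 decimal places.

Linear interpolation between the fixed points: C = (49 - 7.5) × 100 / (60 - 7.5) = 79.0476°C.
Then 79.0476 × 1.8 + 32 = 174.29°F.

174.29°F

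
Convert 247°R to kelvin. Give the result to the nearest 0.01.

In Celsius: (247 - 491.67) × 5/9 = -135.9278°C.
In kelvin: -135.9278 + 273.15 = 137.22 K.

137.22 K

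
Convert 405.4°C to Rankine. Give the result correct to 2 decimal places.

1221.39°R

In Rankine: 405.4000 × 1.8 + 491.67 = 1221.39°R.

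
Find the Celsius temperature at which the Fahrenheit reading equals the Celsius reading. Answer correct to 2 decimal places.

Let C be the Celsius reading. The Fahrenheit reading is F = 1.8·C + 32.
Set F = C: 1.8·C + 32 = C.
(0.8)·C = -32  ⇒  C = -40.00.

-40.00°C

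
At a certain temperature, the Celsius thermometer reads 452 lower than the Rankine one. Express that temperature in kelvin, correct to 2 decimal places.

Let x be the Rankine reading; then the Celsius reading is 5/9·x - 273.15.
(5/9·x - 273.15) - x = -452  ⇒  (-4/9)·x = -178.85  ⇒  x = 402.4125°R.
In Celsius: (402.4125 - 491.67) × 5/9 = -49.5875°C.
In kelvin: -49.5875 + 273.15 = 223.56 K.

223.56 K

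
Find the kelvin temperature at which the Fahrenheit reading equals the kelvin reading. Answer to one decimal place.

574.6 K

Let K be the kelvin reading. The Fahrenheit reading is F = 1.8·K - 459.67.
Set F = K: 1.8·K - 459.67 = K.
(0.8)·K = 459.67  ⇒  K = 574.6.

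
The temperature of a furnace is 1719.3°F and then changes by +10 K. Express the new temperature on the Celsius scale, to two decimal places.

Initial temperature in Celsius: (1719.3 - 32) × 5/9 = 937.3889°C.
The 10 K change is an interval; Kelvin and Celsius degrees are the same size, so ΔC = +10°C.
Final Celsius temperature: 937.3889 + 10.0000 = 947.3889°C.

947.39°C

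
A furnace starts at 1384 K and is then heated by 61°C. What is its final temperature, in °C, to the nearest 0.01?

1171.85°C

Initial temperature in Celsius: 1384 - 273.15 = 1110.8500°C.
Final Celsius temperature: 1110.8500 + 61.0000 = 1171.8500°C.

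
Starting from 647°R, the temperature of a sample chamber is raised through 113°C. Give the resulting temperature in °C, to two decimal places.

199.29°C

Initial temperature in Celsius: (647 - 491.67) × 5/9 = 86.2944°C.
Final Celsius temperature: 86.2944 + 113.0000 = 199.2944°C.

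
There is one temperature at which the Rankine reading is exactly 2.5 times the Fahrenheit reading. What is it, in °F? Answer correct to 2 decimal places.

306.45°F

Let F be the Fahrenheit reading. The Rankine reading is R = 1·F + 459.67.
Require R = 2.5·F: 1·F + 459.67 = 2.5·F.
(-1.5)·F = -459.67  ⇒  F = 306.45.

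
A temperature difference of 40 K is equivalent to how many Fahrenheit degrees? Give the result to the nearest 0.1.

For a temperature interval the offset drops out; only the factor 1.8 applies.
40 × 1.8 = 72.0.

72.0°F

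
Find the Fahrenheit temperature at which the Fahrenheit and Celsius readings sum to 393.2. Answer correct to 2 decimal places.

Let F be the Fahrenheit reading. The Celsius reading is C = 5/9·F - 17.7778.
Require F + C = 393.2: (14/9)·F - 17.7778 = 393.2.
F = (393.2 + 17.7778) / (14/9) = 264.20.

264.20°F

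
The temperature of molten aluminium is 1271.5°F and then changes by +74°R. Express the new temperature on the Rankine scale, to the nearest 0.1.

1805.2°R

Initial temperature in Celsius: (1271.5 - 32) × 5/9 = 688.6111°C.
The 74°R change is an interval, so only the factor 5/9 applies: +74 × 5/9 = +41.1111°C.
Final Celsius temperature: 688.6111 + 41.1111 = 729.7222°C.
In Rankine: 729.7222 × 1.8 + 491.67 = 1805.2°R.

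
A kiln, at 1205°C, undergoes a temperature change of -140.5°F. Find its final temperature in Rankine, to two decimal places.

2520.17°R

The 140.5°F change is an interval, so only the factor 5/9 applies: -140.5 × 5/9 = -78.0556°C.
Final Celsius temperature: 1205.0000 - 78.0556 = 1126.9444°C.
In Rankine: 1126.9444 × 1.8 + 491.67 = 2520.17°R.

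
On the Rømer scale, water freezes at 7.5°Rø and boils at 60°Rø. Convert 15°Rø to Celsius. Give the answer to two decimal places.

Linear interpolation between the fixed points: C = (15 - 7.5) × 100 / (60 - 7.5) = 14.2857°C.

14.29°C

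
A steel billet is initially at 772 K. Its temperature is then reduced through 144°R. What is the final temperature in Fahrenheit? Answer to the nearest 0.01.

785.93°F

Initial temperature in Celsius: 772 - 273.15 = 498.8500°C.
The 144°R change is an interval, so only the factor 5/9 applies: -144 × 5/9 = -80.0000°C.
Final Celsius temperature: 498.8500 - 80.0000 = 418.8500°C.
In Fahrenheit: 418.8500 × 1.8 + 32 = 785.93°F.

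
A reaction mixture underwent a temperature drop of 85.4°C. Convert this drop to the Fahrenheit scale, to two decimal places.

153.72°F

An interval of 1°C corresponds to 1.8°F.
85.4 × 1.8 = 153.72.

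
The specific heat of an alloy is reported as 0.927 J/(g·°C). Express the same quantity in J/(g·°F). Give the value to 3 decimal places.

The quantity depends on a temperature interval, so only the ratio of degree sizes applies; the offset between the scales is irrelevant.
A change of 1°F is a change of 5/9°C, so per °F the value is 0.927 × 5/9 = 0.515.

0.515 J/(g·°F)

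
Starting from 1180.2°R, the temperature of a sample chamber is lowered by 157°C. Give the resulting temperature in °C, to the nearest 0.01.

225.52°C

Initial temperature in Celsius: (1180.2 - 491.67) × 5/9 = 382.5167°C.
Final Celsius temperature: 382.5167 - 157.0000 = 225.5167°C.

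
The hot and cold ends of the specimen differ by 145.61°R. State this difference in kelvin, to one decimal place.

80.9 K

An interval of 1°R corresponds to 5/9 K.
145.61 × 5/9 = 80.9.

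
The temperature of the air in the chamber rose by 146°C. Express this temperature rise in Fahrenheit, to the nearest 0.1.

262.8°F

For a temperature interval the offset drops out; only the factor 1.8 applies.
146 × 1.8 = 262.8.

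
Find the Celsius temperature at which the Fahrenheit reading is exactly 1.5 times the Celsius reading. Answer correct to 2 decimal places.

-106.67°C

Let C be the Celsius reading. The Fahrenheit reading is F = 1.8·C + 32.
Require F = 1.5·C: 1.8·C + 32 = 1.5·C.
(0.3)·C = -32  ⇒  C = -106.67.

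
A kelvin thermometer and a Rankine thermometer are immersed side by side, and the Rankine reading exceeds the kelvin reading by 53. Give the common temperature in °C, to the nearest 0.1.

-206.9°C

Let x be the kelvin reading; then the Rankine reading is 1.8·x.
(1.8·x) - x = 53  ⇒  (0.8)·x = 53  ⇒  x = 66.2500 K.
In Celsius: 66.25 - 273.15 = -206.9°C.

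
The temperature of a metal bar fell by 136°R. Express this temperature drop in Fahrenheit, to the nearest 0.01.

Rankine and Fahrenheit degrees are the same size, so the interval is unchanged: 136.00.

136.00°F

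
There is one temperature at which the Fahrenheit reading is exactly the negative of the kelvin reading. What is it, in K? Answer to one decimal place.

Let K be the kelvin reading. The Fahrenheit reading is F = 1.8·K - 459.67.
Require F = -1·K: 1.8·K - 459.67 = -1·K.
(2.8)·K = 459.67  ⇒  K = 164.2.

164.2 K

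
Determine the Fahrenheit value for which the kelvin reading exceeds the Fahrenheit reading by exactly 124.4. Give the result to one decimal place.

294.7°F

Let F be the Fahrenheit reading. The kelvin reading is K = 5/9·F + 255.372.
Require K - F = 124.4: (-4/9)·F + 255.372 = 124.4.
F = (124.4 - 255.372) / (-4/9) = 294.7.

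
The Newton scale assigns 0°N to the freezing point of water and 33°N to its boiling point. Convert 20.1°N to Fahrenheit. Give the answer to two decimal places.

Linear interpolation between the fixed points: C = (20.1 - 0) × 100 / (33 - 0) = 60.9091°C.
Then 60.9091 × 1.8 + 32 = 141.64°F.

141.64°F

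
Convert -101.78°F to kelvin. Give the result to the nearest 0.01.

In Celsius: (-101.78 - 32) × 5/9 = -74.3222°C.
In kelvin: -74.3222 + 273.15 = 198.83 K.

198.83 K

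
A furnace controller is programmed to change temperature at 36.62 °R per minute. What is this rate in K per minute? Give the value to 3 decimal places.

20.344 K/minute

The quantity depends on a temperature interval, so only the ratio of degree sizes applies; the offset between the scales is irrelevant.
A change of 1°R is a change of 5/9 K, so 36.62 × 5/9 = 20.344.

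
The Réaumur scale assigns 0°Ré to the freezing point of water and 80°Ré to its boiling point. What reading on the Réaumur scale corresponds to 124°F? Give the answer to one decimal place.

40.9°Ré

First in Celsius: (124 - 32) × 5/9 = 51.1111°C.
Linearly onto the Réaumur scale: 0 + (51.1111 / 100) × (80 - 0) = 40.9°Ré.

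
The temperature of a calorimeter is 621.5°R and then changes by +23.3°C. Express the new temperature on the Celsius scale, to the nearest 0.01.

Initial temperature in Celsius: (621.5 - 491.67) × 5/9 = 72.1278°C.
Final Celsius temperature: 72.1278 + 23.3000 = 95.4278°C.

95.43°C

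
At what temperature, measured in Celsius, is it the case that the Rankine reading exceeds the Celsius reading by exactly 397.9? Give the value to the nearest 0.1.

-117.2°C

Let C be the Celsius reading. The Rankine reading is R = 1.8·C + 491.67.
Require R - C = 397.9: (0.8)·C + 491.67 = 397.9.
C = (397.9 - 491.67) / (0.8) = -117.2.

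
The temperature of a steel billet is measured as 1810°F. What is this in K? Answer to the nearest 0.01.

In Celsius: (1810 - 32) × 5/9 = 987.7778°C.
In kelvin: 987.7778 + 273.15 = 1260.93 K.

1260.93 K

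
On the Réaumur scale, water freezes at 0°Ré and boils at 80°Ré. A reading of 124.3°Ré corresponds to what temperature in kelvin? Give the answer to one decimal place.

Linear interpolation between the fixed points: C = (124.3 - 0) × 100 / (80 - 0) = 155.3750°C.
Then 155.3750 + 273.15 = 428.5 K.

428.5 K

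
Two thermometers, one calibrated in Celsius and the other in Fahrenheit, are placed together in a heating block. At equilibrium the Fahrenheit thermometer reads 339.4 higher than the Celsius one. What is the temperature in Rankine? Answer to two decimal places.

1183.32°R

Let x be the Celsius reading; then the Fahrenheit reading is 1.8·x + 32.
(1.8·x + 32) - x = 339.4  ⇒  (0.8)·x = 307.4  ⇒  x = 384.2500°C.
In Rankine: 384.2500 × 1.8 + 491.67 = 1183.32°R.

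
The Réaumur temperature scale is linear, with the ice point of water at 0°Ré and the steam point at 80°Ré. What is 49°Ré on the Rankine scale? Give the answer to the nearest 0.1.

601.9°R

Linear interpolation between the fixed points: C = (49 - 0) × 100 / (80 - 0) = 61.2500°C.
Then 61.2500 × 1.8 + 491.67 = 601.9°R.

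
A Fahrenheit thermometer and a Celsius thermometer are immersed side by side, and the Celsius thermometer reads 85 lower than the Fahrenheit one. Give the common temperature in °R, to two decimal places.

Let x be the Fahrenheit reading; then the Celsius reading is 5/9·x - 17.7778.
(5/9·x - 17.7778) - x = -85  ⇒  (-4/9)·x = -67.2222  ⇒  x = 151.2500°F.
In Celsius: (151.25 - 32) × 5/9 = 66.2500°C.
In Rankine: 66.2500 × 1.8 + 491.67 = 610.92°R.

610.92°R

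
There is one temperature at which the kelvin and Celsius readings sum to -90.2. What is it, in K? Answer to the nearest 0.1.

91.5 K

Let K be the kelvin reading. The Celsius reading is C = 1·K - 273.15.
Require K + C = -90.2: (2)·K - 273.15 = -90.2.
K = (-90.2 + 273.15) / (2) = 91.5.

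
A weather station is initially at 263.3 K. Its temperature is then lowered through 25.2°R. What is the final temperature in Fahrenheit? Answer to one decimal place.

Initial temperature in Celsius: 263.3 - 273.15 = -9.8500°C.
The 25.2°R change is an interval, so only the factor 5/9 applies: -25.2 × 5/9 = -14.0000°C.
Final Celsius temperature: -9.8500 - 14.0000 = -23.8500°C.
In Fahrenheit: -23.8500 × 1.8 + 32 = -10.9°F.

-10.9°F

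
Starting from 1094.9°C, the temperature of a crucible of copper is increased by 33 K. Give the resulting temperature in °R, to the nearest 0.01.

The 33 K change is an interval; Kelvin and Celsius degrees are the same size, so ΔC = +33°C.
Final Celsius temperature: 1094.9000 + 33.0000 = 1127.9000°C.
In Rankine: 1127.9000 × 1.8 + 491.67 = 2521.89°R.

2521.89°R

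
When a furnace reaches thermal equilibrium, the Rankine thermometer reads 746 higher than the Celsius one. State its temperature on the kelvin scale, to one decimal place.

Let x be the Celsius reading; then the Rankine reading is 1.8·x + 491.67.
(1.8·x + 491.67) - x = 746  ⇒  (0.8)·x = 254.33  ⇒  x = 317.9125°C.
In kelvin: 317.9125 + 273.15 = 591.1 K.

591.1 K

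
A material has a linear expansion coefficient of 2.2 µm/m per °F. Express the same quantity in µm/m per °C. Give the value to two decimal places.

3.96 µm/m per °C

Since only a temperature interval is involved, the additive offset between the scales drops out.
A change of 1°C is a change of 1.8°F, so per °C the value is 2.2 × 1.8 = 3.96.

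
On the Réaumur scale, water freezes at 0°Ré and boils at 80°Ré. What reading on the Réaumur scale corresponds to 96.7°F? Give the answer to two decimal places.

First in Celsius: (96.7 - 32) × 5/9 = 35.9444°C.
Linearly onto the Réaumur scale: 0 + (35.9444 / 100) × (80 - 0) = 28.76°Ré.

28.76°Ré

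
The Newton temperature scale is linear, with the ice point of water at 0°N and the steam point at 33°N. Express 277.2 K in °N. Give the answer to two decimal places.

1.34°N

First in Celsius: 277.2 - 273.15 = 4.0500°C.
Linearly onto the Newton scale: 0 + (4.0500 / 100) × (33 - 0) = 1.34°N.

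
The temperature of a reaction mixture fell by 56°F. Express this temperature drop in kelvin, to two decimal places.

An interval of 1°F corresponds to 5/9 K.
56 × 5/9 = 31.11.

31.11 K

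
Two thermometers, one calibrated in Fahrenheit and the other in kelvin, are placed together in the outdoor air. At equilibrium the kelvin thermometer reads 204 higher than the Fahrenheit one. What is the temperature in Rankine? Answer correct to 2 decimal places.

575.26°R

Let x be the Fahrenheit reading; then the kelvin reading is 5/9·x + 255.372.
(5/9·x + 255.372) - x = 204  ⇒  (-4/9)·x = -51.3722  ⇒  x = 115.5875°F.
In Celsius: (115.5875 - 32) × 5/9 = 46.4375°C.
In Rankine: 46.4375 × 1.8 + 491.67 = 575.26°R.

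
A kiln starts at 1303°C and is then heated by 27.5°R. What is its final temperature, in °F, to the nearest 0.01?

2404.90°F

The 27.5°R change is an interval, so only the factor 5/9 applies: +27.5 × 5/9 = +15.2778°C.
Final Celsius temperature: 1303.0000 + 15.2778 = 1318.2778°C.
In Fahrenheit: 1318.2778 × 1.8 + 32 = 2404.90°F.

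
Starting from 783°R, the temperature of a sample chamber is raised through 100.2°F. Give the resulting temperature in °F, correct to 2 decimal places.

Initial temperature in Celsius: (783 - 491.67) × 5/9 = 161.8500°C.
The 100.2°F change is an interval, so only the factor 5/9 applies: +100.2 × 5/9 = +55.6667°C.
Final Celsius temperature: 161.8500 + 55.6667 = 217.5167°C.
In Fahrenheit: 217.5167 × 1.8 + 32 = 423.53°F.

423.53°F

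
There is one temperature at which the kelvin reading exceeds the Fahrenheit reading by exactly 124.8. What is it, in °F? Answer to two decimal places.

Let F be the Fahrenheit reading. The kelvin reading is K = 5/9·F + 255.372.
Require K - F = 124.8: (-4/9)·F + 255.372 = 124.8.
F = (124.8 - 255.372) / (-4/9) = 293.79.

293.79°F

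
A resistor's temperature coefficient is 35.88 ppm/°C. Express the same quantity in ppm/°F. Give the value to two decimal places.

Since only a temperature interval is involved, the additive offset between the scales drops out.
A change of 1°F is a change of 5/9°C, so per °F the value is 35.88 × 5/9 = 19.93.

19.93 ppm/°F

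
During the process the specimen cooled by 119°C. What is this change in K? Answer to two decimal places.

119.00 K

Celsius and kelvin degrees are the same size, so the interval is unchanged: 119.00.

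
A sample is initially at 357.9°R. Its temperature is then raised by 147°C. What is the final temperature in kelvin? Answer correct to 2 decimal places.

345.83 K

Initial temperature in Celsius: (357.9 - 491.67) × 5/9 = -74.3167°C.
Final Celsius temperature: -74.3167 + 147.0000 = 72.6833°C.
In kelvin: 72.6833 + 273.15 = 345.83 K.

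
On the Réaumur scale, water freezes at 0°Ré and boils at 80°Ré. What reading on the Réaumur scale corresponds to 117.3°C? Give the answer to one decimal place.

93.8°Ré

Linearly onto the Réaumur scale: 0 + (117.3000 / 100) × (80 - 0) = 93.8°Ré.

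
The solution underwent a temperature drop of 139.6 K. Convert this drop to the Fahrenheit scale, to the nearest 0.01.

For a temperature interval the offset drops out; only the factor 1.8 applies.
139.6 × 1.8 = 251.28.

251.28°F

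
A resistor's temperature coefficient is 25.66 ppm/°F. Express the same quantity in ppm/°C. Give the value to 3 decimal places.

46.188 ppm/°C

Since only a temperature interval is involved, the additive offset between the scales drops out.
A change of 1°C is a change of 1.8°F, so per °C the value is 25.66 × 1.8 = 46.188.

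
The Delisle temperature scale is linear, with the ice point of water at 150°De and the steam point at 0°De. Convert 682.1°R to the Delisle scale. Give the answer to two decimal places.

First in Celsius: (682.1 - 491.67) × 5/9 = 105.7944°C.
Linearly onto the Delisle scale: 150 + (105.7944 / 100) × (0 - 150) = -8.69°De.

-8.69°De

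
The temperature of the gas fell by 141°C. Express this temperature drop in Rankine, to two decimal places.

Only the scale ratio 1.8 matters for a change in temperature.
141 × 1.8 = 253.80.

253.80°R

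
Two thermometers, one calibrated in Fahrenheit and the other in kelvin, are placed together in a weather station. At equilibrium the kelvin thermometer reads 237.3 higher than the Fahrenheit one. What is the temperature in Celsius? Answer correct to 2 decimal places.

4.81°C

Let x be the Fahrenheit reading; then the kelvin reading is 5/9·x + 255.372.
(5/9·x + 255.372) - x = 237.3  ⇒  (-4/9)·x = -18.0722  ⇒  x = 40.6625°F.
In Celsius: (40.6625 - 32) × 5/9 = 4.81°C.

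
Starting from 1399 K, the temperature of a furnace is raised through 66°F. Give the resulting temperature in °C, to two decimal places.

Initial temperature in Celsius: 1399 - 273.15 = 1125.8500°C.
The 66°F change is an interval, so only the factor 5/9 applies: +66 × 5/9 = +36.6667°C.
Final Celsius temperature: 1125.8500 + 36.6667 = 1162.5167°C.

1162.52°C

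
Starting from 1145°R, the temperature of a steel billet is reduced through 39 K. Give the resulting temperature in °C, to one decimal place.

Initial temperature in Celsius: (1145 - 491.67) × 5/9 = 362.9611°C.
The 39 K change is an interval; Kelvin and Celsius degrees are the same size, so ΔC = -39°C.
Final Celsius temperature: 362.9611 - 39.0000 = 323.9611°C.

324.0°C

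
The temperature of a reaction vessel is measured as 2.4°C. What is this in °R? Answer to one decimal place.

In Rankine: 2.4000 × 1.8 + 491.67 = 496.0°R.

496.0°R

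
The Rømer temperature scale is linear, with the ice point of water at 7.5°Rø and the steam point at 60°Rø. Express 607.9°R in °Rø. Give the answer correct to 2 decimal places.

41.40°Rø

First in Celsius: (607.9 - 491.67) × 5/9 = 64.5722°C.
Linearly onto the Rømer scale: 7.5 + (64.5722 / 100) × (60 - 7.5) = 41.40°Rø.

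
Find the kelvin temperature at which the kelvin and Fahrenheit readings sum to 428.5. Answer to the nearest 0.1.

317.2 K

Let K be the kelvin reading. The Fahrenheit reading is F = 1.8·K - 459.67.
Require K + F = 428.5: (2.8)·K - 459.67 = 428.5.
K = (428.5 + 459.67) / (2.8) = 317.2.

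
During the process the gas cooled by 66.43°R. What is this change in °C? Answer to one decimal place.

Only the scale ratio 5/9 matters for a change in temperature.
66.43 × 5/9 = 36.9.

36.9°C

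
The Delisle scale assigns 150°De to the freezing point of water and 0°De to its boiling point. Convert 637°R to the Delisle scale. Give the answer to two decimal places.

First in Celsius: (637 - 491.67) × 5/9 = 80.7389°C.
Linearly onto the Delisle scale: 150 + (80.7389 / 100) × (0 - 150) = 28.89°De.

28.89°De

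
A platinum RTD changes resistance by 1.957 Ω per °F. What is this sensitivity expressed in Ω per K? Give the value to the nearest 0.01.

The quantity depends on a temperature interval, so only the ratio of degree sizes applies; the offset between the scales is irrelevant.
A change of 1 K is a change of 1.8°F, so per K the value is 1.957 × 1.8 = 3.52.

3.52 Ω per K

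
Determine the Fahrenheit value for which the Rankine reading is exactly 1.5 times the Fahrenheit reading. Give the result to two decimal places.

919.34°F

Let F be the Fahrenheit reading. The Rankine reading is R = 1·F + 459.67.
Require R = 1.5·F: 1·F + 459.67 = 1.5·F.
(-0.5)·F = -459.67  ⇒  F = 919.34.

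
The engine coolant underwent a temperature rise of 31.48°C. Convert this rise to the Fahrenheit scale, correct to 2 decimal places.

An interval of 1°C corresponds to 1.8°F.
31.48 × 1.8 = 56.66.

56.66°F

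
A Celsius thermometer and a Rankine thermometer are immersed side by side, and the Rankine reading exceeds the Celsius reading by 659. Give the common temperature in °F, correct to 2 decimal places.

408.49°F

Let x be the Celsius reading; then the Rankine reading is 1.8·x + 491.67.
(1.8·x + 491.67) - x = 659  ⇒  (0.8)·x = 167.33  ⇒  x = 209.1625°C.
In Fahrenheit: 209.1625 × 1.8 + 32 = 408.49°F.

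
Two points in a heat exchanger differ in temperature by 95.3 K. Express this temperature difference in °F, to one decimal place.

171.5°F

Only the scale ratio 1.8 matters for a change in temperature.
95.3 × 1.8 = 171.5.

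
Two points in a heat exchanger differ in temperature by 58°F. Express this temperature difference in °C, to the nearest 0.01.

32.22°C

Only the scale ratio 5/9 matters for a change in temperature.
58 × 5/9 = 32.22.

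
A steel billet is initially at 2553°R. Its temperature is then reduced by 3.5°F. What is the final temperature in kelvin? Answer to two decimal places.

1416.39 K

Initial temperature in Celsius: (2553 - 491.67) × 5/9 = 1145.1833°C.
The 3.5°F change is an interval, so only the factor 5/9 applies: -3.5 × 5/9 = -1.9444°C.
Final Celsius temperature: 1145.1833 - 1.9444 = 1143.2389°C.
In kelvin: 1143.2389 + 273.15 = 1416.39 K.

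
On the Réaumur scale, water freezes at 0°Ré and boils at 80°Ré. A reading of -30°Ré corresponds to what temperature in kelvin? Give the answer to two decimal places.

Linear interpolation between the fixed points: C = (-30 - 0) × 100 / (80 - 0) = -37.5000°C.
Then -37.5000 + 273.15 = 235.65 K.

235.65 K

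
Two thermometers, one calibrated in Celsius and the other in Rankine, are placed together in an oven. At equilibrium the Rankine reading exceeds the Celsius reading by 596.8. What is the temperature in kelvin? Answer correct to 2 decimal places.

404.56 K

Let x be the Celsius reading; then the Rankine reading is 1.8·x + 491.67.
(1.8·x + 491.67) - x = 596.8  ⇒  (0.8)·x = 105.13  ⇒  x = 131.4125°C.
In kelvin: 131.4125 + 273.15 = 404.56 K.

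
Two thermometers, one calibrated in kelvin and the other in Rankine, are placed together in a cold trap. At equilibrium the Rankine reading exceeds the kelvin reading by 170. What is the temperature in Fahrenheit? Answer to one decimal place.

-77.2°F

Let x be the kelvin reading; then the Rankine reading is 1.8·x.
(1.8·x) - x = 170  ⇒  (0.8)·x = 170  ⇒  x = 212.5000 K.
In Celsius: 212.5 - 273.15 = -60.6500°C.
In Fahrenheit: -60.6500 × 1.8 + 32 = -77.2°F.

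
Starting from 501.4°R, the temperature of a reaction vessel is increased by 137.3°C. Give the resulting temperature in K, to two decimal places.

415.86 K

Initial temperature in Celsius: (501.4 - 491.67) × 5/9 = 5.4056°C.
Final Celsius temperature: 5.4056 + 137.3000 = 142.7056°C.
In kelvin: 142.7056 + 273.15 = 415.86 K.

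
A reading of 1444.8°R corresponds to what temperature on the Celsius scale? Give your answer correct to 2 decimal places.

529.52°C

In Celsius: (1444.8 - 491.67) × 5/9 = 529.5167°C.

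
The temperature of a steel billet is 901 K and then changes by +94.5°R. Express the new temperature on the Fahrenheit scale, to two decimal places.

1256.63°F

Initial temperature in Celsius: 901 - 273.15 = 627.8500°C.
The 94.5°R change is an interval, so only the factor 5/9 applies: +94.5 × 5/9 = +52.5000°C.
Final Celsius temperature: 627.8500 + 52.5000 = 680.3500°C.
In Fahrenheit: 680.3500 × 1.8 + 32 = 1256.63°F.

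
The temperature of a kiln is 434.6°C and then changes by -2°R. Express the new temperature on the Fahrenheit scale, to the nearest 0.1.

The 2°R change is an interval, so only the factor 5/9 applies: -2 × 5/9 = -1.1111°C.
Final Celsius temperature: 434.6000 - 1.1111 = 433.4889°C.
In Fahrenheit: 433.4889 × 1.8 + 32 = 812.3°F.

812.3°F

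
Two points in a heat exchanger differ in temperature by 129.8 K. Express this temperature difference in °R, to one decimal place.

An interval of 1 K corresponds to 1.8°R.
129.8 × 1.8 = 233.6.

233.6°R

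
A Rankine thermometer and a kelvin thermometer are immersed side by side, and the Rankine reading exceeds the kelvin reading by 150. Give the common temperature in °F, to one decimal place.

Let x be the Rankine reading; then the kelvin reading is 5/9·x.
(5/9·x) - x = -150  ⇒  (-4/9)·x = -150  ⇒  x = 337.5000°R.
In Celsius: (337.5 - 491.67) × 5/9 = -85.6500°C.
In Fahrenheit: -85.6500 × 1.8 + 32 = -122.2°F.

-122.2°F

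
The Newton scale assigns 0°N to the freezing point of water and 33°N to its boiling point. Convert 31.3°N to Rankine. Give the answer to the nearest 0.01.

Linear interpolation between the fixed points: C = (31.3 - 0) × 100 / (33 - 0) = 94.8485°C.
Then 94.8485 × 1.8 + 491.67 = 662.40°R.

662.40°R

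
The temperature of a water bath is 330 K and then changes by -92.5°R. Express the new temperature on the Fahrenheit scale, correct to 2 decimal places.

41.83°F

Initial temperature in Celsius: 330 - 273.15 = 56.8500°C.
The 92.5°R change is an interval, so only the factor 5/9 applies: -92.5 × 5/9 = -51.3889°C.
Final Celsius temperature: 56.8500 - 51.3889 = 5.4611°C.
In Fahrenheit: 5.4611 × 1.8 + 32 = 41.83°F.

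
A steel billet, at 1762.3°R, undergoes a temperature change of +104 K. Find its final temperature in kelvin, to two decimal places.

Initial temperature in Celsius: (1762.3 - 491.67) × 5/9 = 705.9056°C.
The 104 K change is an interval; Kelvin and Celsius degrees are the same size, so ΔC = +104°C.
Final Celsius temperature: 705.9056 + 104.0000 = 809.9056°C.
In kelvin: 809.9056 + 273.15 = 1083.06 K.

1083.06 K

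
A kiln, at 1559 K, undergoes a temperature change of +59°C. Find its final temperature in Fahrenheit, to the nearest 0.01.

2452.73°F

Initial temperature in Celsius: 1559 - 273.15 = 1285.8500°C.
Final Celsius temperature: 1285.8500 + 59.0000 = 1344.8500°C.
In Fahrenheit: 1344.8500 × 1.8 + 32 = 2452.73°F.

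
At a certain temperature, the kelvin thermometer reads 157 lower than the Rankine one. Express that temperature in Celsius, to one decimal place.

-76.9°C

Let x be the Rankine reading; then the kelvin reading is 5/9·x.
(5/9·x) - x = -157  ⇒  (-4/9)·x = -157  ⇒  x = 353.2500°R.
In Celsius: (353.25 - 491.67) × 5/9 = -76.9°C.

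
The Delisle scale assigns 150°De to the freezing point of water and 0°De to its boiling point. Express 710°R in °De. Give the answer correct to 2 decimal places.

First in Celsius: (710 - 491.67) × 5/9 = 121.2944°C.
Linearly onto the Delisle scale: 150 + (121.2944 / 100) × (0 - 150) = -31.94°De.

-31.94°De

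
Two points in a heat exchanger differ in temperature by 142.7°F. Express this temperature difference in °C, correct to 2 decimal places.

An interval of 1°F corresponds to 5/9°C.
142.7 × 5/9 = 79.28.

79.28°C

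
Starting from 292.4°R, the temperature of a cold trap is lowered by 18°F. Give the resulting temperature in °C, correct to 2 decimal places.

-120.71°C

Initial temperature in Celsius: (292.4 - 491.67) × 5/9 = -110.7056°C.
The 18°F change is an interval, so only the factor 5/9 applies: -18 × 5/9 = -10.0000°C.
Final Celsius temperature: -110.7056 - 10.0000 = -120.7056°C.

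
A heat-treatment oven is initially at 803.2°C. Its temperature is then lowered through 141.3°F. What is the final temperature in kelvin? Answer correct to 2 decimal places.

The 141.3°F change is an interval, so only the factor 5/9 applies: -141.3 × 5/9 = -78.5000°C.
Final Celsius temperature: 803.2000 - 78.5000 = 724.7000°C.
In kelvin: 724.7000 + 273.15 = 997.85 K.

997.85 K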